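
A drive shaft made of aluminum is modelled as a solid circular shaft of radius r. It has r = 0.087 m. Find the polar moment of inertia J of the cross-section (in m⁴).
Model: a solid circular shaft of radius r, so J = (π·r^4) / 2.
Substitute:
  J = (π × 0.087^4) / 2
  J = 8.999 × 10⁻⁵ m⁴
Final answer: J = 8.999 × 10⁻⁵ m⁴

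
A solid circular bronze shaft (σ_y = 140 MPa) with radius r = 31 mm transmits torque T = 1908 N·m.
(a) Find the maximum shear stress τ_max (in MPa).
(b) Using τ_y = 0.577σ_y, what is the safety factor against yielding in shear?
(a) For a solid circular shaft, τ_max = T·r/J with J = π·r^4/2, i.e. τ_max = 2·T / (π·r^3). Convert r = 31 mm = 0.031 m.
  τ_max = (2 × 1908) / (π × 0.031^3) = 4.077 × 10⁷ Pa = 40.77 MPa
(b) τ_y = 0.577 × 140 = 80.78 MPa
  SF = τ_y/τ_max = 80.78 / 40.77 = 1.981
Final answer: (a) τ_max = 40.77 MPa, (b) SF = 1.981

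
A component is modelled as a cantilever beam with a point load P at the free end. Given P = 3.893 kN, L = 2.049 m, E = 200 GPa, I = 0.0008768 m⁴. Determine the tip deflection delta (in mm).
Model: a cantilever beam with a point load P at the free end, so delta = (P·L^3) / (3·E·I).
Convert to SI units:
  P = 3.893 kN = 3893 N
  E = 200 GPa = 2 × 10¹¹ Pa
Substitute:
  delta = (3893 × 2.049^3) / (3 × (2 × 10¹¹) × 0.0008768)
  delta = 6.366 × 10⁻⁵ m
Convert: delta = 6.366 × 10⁻⁵ m = 0.06366 mm
Final answer: delta = 0.06366 mm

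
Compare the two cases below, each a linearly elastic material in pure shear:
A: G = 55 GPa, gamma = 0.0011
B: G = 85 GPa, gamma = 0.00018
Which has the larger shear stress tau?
Model: a linearly elastic material in pure shear, so tau = G·gamma (SI units).
  A: tau = (5.5 × 10¹⁰) × 0.0011 = 6.05 × 10⁷ Pa = 60.5 MPa
  B: tau = (8.5 × 10¹⁰) × 0.00018 = 1.53 × 10⁷ Pa = 15.3 MPa
60.5 MPa > 15.3 MPa, so A is larger.
Final answer: A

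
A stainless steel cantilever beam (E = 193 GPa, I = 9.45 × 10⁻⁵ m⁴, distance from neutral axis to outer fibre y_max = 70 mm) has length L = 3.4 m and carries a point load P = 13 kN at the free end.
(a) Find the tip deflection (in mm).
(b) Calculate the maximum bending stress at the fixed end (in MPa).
(a) Tip deflection of a cantilever with an end point load: δ = P·L^3 / (3·E·I). Convert P = 13 kN = 13000 N, E = 193 GPa = 1.93 × 10¹¹ Pa.
  δ = (13000 × 3.4^3) / (3 × (1.93 × 10¹¹) × (9.45 × 10⁻⁵)) = 0.009338 m = 9.338 mm
(b) Maximum bending moment at the fixed end: M = P·L = 13000 × 3.4 = 44200 N·m. Convert y_max = 70 mm = 0.07 m.
  σ = M·y_max / I = (44200 × 0.07) / (9.45 × 10⁻⁵) = 3.274 × 10⁷ Pa = 32.74 MPa
Final answer: (a) δ = 9.338 mm, (b) σ = 32.74 MPa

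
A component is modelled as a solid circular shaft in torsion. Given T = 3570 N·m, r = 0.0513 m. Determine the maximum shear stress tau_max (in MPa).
Model: a solid circular shaft in torsion, so tau_max = (2·T) / (π·r^3).
Substitute:
  tau_max = (2 × 3570) / (π × 0.0513^3)
  tau_max = 1.683 × 10⁷ Pa
Convert: tau_max = 1.683 × 10⁷ Pa = 16.83 MPa
Final answer: tau_max = 16.83 MPa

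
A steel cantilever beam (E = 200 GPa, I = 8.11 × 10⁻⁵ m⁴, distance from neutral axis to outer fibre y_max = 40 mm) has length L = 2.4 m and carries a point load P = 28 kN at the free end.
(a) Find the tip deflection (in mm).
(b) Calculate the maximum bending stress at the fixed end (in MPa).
(a) Tip deflection of a cantilever with an end point load: δ = P·L^3 / (3·E·I). Convert P = 28 kN = 28000 N, E = 200 GPa = 2 × 10¹¹ Pa.
  δ = (28000 × 2.4^3) / (3 × (2 × 10¹¹) × (8.11 × 10⁻⁵)) = 0.007955 m = 7.955 mm
(b) Maximum bending moment at the fixed end: M = P·L = 28000 × 2.4 = 67200 N·m. Convert y_max = 40 mm = 0.04 m.
  σ = M·y_max / I = (67200 × 0.04) / (8.11 × 10⁻⁵) = 3.314 × 10⁷ Pa = 33.14 MPa
Final answer: (a) δ = 7.955 mm, (b) σ = 33.14 MPa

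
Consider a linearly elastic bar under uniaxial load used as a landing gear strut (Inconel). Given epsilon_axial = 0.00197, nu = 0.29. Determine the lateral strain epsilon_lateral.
Model: a linearly elastic bar under uniaxial load, so epsilon_lateral = -nu·epsilon_axial.
Substitute:
  epsilon_lateral = -(0.29 × 0.00197)
  epsilon_lateral = -0.0005713
Final answer: epsilon_lateral = -0.0005713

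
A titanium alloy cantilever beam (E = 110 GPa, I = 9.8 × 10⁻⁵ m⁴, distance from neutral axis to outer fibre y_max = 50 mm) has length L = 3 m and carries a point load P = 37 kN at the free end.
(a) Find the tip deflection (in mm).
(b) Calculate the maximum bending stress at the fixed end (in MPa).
(a) Tip deflection of a cantilever with an end point load: δ = P·L^3 / (3·E·I). Convert P = 37 kN = 37000 N, E = 110 GPa = 1.1 × 10¹¹ Pa.
  δ = (37000 × 3^3) / (3 × (1.1 × 10¹¹) × (9.8 × 10⁻⁵)) = 0.03089 m = 30.89 mm
(b) Maximum bending moment at the fixed end: M = P·L = 37000 × 3 = 111000 N·m. Convert y_max = 50 mm = 0.05 m.
  σ = M·y_max / I = (111000 × 0.05) / (9.8 × 10⁻⁵) = 5.663 × 10⁷ Pa = 56.63 MPa
Final answer: (a) δ = 30.89 mm, (b) σ = 56.63 MPa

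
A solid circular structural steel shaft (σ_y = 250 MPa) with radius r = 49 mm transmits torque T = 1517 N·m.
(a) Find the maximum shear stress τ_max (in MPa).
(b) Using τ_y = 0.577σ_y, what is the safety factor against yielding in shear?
(a) For a solid circular shaft, τ_max = T·r/J with J = π·r^4/2, i.e. τ_max = 2·T / (π·r^3). Convert r = 49 mm = 0.049 m.
  τ_max = (2 × 1517) / (π × 0.049^3) = 8.209 × 10⁶ Pa = 8.209 MPa
(b) τ_y = 0.577 × 250 = 144.25 MPa
  SF = τ_y/τ_max = 144.25 / 8.209 = 17.57
Final answer: (a) τ_max = 8.209 MPa, (b) SF = 17.57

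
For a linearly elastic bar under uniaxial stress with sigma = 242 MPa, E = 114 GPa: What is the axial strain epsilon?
Model: a linearly elastic bar under uniaxial stress, so epsilon = sigma / E.
Convert to SI units:
  sigma = 242 MPa = 2.42 × 10⁸ Pa
  E = 114 GPa = 1.14 × 10¹¹ Pa
Substitute:
  epsilon = (2.42 × 10⁸) / (1.14 × 10¹¹)
  epsilon = 0.002123
Final answer: epsilon = 0.002123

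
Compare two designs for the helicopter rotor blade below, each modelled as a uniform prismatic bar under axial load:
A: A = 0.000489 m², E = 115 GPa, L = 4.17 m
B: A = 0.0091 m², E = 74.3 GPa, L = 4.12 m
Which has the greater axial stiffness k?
Model: a uniform prismatic bar under axial load, so k = (A·E) / L (SI units).
  A: k = (0.000489 × (1.15 × 10¹¹)) / 4.17 = 1.349 × 10⁷ N/m = 13.49 MN/m
  B: k = (0.0091 × (7.43 × 10¹⁰)) / 4.12 = 1.641 × 10⁸ N/m = 164.1 MN/m
164.1 MN/m > 13.49 MN/m, so B is larger.
Final answer: B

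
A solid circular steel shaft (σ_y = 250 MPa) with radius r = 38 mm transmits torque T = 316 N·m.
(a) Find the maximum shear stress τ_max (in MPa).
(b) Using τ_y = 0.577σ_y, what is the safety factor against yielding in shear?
(a) For a solid circular shaft, τ_max = T·r/J with J = π·r^4/2, i.e. τ_max = 2·T / (π·r^3). Convert r = 38 mm = 0.038 m.
  τ_max = (2 × 316) / (π × 0.038^3) = 3.666 × 10⁶ Pa = 3.666 MPa
(b) τ_y = 0.577 × 250 = 144.25 MPa
  SF = τ_y/τ_max = 144.25 / 3.666 = 39.35
Final answer: (a) τ_max = 3.666 MPa, (b) SF = 39.35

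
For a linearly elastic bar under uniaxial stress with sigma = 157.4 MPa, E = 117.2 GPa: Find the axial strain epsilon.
Model: a linearly elastic bar under uniaxial stress, so epsilon = sigma / E.
Convert to SI units:
  sigma = 157.4 MPa = 1.574 × 10⁸ Pa
  E = 117.2 GPa = 1.172 × 10¹¹ Pa
Substitute:
  epsilon = (1.574 × 10⁸) / (1.172 × 10¹¹)
  epsilon = 0.001343
Final answer: epsilon = 0.001343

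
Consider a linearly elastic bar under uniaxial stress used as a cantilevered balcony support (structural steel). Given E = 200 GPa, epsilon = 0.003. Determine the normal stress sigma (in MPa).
Model: a linearly elastic bar under uniaxial stress, so sigma = E·epsilon.
Convert to SI units:
  E = 200 GPa = 2 × 10¹¹ Pa
Substitute:
  sigma = (2 × 10¹¹) × 0.003
  sigma = 6 × 10⁸ Pa
Convert: sigma = 6 × 10⁸ Pa = 600 MPa
Final answer: sigma = 600 MPa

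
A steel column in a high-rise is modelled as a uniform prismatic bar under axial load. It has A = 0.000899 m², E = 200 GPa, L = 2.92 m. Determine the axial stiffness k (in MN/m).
Model: a uniform prismatic bar under axial load, so k = (A·E) / L.
Convert to SI units:
  E = 200 GPa = 2 × 10¹¹ Pa
Substitute:
  k = (0.000899 × (2 × 10¹¹)) / 2.92
  k = 6.158 × 10⁷ N/m
Convert: k = 6.158 × 10⁷ N/m = 61.58 MN/m
Final answer: k = 61.58 MN/m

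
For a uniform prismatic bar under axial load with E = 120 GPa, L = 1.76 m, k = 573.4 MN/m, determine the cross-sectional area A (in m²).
Model: a uniform prismatic bar under axial load, so k = (A·E) / L.
Solve for A: A = (k·L) / E.
Convert to SI units:
  E = 120 GPa = 1.2 × 10¹¹ Pa
  k = 573.4 MN/m = 5.734 × 10⁸ N/m
Substitute:
  A = ((5.734 × 10⁸) × 1.76) / (1.2 × 10¹¹)
  A = 0.00841 m²
Final answer: A = 0.00841 m²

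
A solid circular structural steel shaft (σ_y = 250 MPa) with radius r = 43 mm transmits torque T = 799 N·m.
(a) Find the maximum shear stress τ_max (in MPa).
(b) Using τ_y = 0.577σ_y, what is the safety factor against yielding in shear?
(a) For a solid circular shaft, τ_max = T·r/J with J = π·r^4/2, i.e. τ_max = 2·T / (π·r^3). Convert r = 43 mm = 0.043 m.
  τ_max = (2 × 799) / (π × 0.043^3) = 6.398 × 10⁶ Pa = 6.398 MPa
(b) τ_y = 0.577 × 250 = 144.25 MPa
  SF = τ_y/τ_max = 144.25 / 6.398 = 22.55
Final answer: (a) τ_max = 6.398 MPa, (b) SF = 22.55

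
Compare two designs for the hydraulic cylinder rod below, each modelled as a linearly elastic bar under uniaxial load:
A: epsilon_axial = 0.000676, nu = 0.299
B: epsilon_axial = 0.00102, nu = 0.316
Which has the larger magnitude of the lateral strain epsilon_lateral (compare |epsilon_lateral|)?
Model: a linearly elastic bar under uniaxial load, so epsilon_lateral = -nu·epsilon_axial (SI units).
  A: epsilon_lateral = -(0.299 × 0.000676) = -0.0002021
  B: epsilon_lateral = -(0.316 × 0.00102) = -0.0003223
|epsilon_lateral|: A = 0.0002021, B = 0.0003223, so B is larger in magnitude.
Final answer: B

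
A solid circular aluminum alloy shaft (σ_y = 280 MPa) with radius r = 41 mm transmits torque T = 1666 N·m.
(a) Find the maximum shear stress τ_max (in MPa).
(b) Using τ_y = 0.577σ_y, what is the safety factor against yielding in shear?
(a) For a solid circular shaft, τ_max = T·r/J with J = π·r^4/2, i.e. τ_max = 2·T / (π·r^3). Convert r = 41 mm = 0.041 m.
  τ_max = (2 × 1666) / (π × 0.041^3) = 1.539 × 10⁷ Pa = 15.39 MPa
(b) τ_y = 0.577 × 280 = 161.56 MPa
  SF = τ_y/τ_max = 161.56 / 15.39 = 10.5
Final answer: (a) τ_max = 15.39 MPa, (b) SF = 10.5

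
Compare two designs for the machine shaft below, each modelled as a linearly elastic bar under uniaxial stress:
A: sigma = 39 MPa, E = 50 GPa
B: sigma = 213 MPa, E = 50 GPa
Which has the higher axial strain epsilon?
Model: a linearly elastic bar under uniaxial stress, so epsilon = sigma / E (SI units).
  A: epsilon = (3.9 × 10⁷) / (5 × 10¹⁰) = 0.00078
  B: epsilon = (2.13 × 10⁸) / (5 × 10¹⁰) = 0.00426
0.00426 > 0.00078, so B is larger.
Final answer: B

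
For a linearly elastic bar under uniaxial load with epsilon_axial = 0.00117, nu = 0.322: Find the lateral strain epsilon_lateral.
Model: a linearly elastic bar under uniaxial load, so epsilon_lateral = -nu·epsilon_axial.
Substitute:
  epsilon_lateral = -(0.322 × 0.00117)
  epsilon_lateral = -0.0003767
Final answer: epsilon_lateral = -0.0003767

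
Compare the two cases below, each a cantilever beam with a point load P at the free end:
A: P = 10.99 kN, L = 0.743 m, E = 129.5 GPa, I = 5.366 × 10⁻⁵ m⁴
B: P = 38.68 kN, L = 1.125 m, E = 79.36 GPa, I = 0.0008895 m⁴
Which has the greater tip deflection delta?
Model: a cantilever beam with a point load P at the free end, so delta = (P·L^3) / (3·E·I) (SI units).
  A: delta = (10990 × 0.743^3) / (3 × (1.295 × 10¹¹) × (5.366 × 10⁻⁵)) = 0.0002162 m = 0.2162 mm
  B: delta = (38680 × 1.125^3) / (3 × (7.936 × 10¹⁰) × 0.0008895) = 0.0002601 m = 0.2601 mm
0.2601 mm > 0.2162 mm, so B is larger.
Final answer: B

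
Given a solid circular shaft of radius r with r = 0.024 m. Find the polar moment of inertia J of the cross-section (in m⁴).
Model: a solid circular shaft of radius r, so J = (π·r^4) / 2.
Substitute:
  J = (π × 0.024^4) / 2
  J = 5.212 × 10⁻⁷ m⁴
Final answer: J = 5.212 × 10⁻⁷ m⁴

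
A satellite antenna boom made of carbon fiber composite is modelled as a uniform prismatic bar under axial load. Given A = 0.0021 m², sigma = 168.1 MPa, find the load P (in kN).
Model: a uniform prismatic bar under axial load, so sigma = P / A.
Solve for P: P = sigma·A.
Convert to SI units:
  sigma = 168.1 MPa = 1.681 × 10⁸ Pa
Substitute:
  P = (1.681 × 10⁸) × 0.0021
  P = 353000 N
Convert: P = 353000 N = 353 kN
Final answer: P = 353 kN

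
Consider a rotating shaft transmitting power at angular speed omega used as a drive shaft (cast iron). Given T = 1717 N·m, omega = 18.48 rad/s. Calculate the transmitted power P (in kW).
Model: a rotating shaft transmitting power at angular speed omega, so P = T·omega.
Substitute:
  P = 1717 × 18.48
  P = 31730 W
Convert: P = 31730 W = 31.73 kW
Final answer: P = 31.73 kW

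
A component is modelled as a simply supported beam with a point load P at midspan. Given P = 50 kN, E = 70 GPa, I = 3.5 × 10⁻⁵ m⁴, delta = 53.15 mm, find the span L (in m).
Model: a simply supported beam with a point load P at midspan, so delta = (P·L^3) / (48·E·I).
Solve for L: L = ((48·delta·E·I) / P)^(1/3).
Convert to SI units:
  P = 50 kN = 50000 N
  E = 70 GPa = 7 × 10¹⁰ Pa
  delta = 53.15 mm = 0.05315 m
Substitute:
  L = ((48 × 0.05315 × (7 × 10¹⁰) × (3.5 × 10⁻⁵)) / 50000)^(1/3)
  L = 5 m
Final answer: L = 5 m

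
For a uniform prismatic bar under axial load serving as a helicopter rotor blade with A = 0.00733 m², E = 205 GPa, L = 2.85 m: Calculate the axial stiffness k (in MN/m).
Model: a uniform prismatic bar under axial load, so k = (A·E) / L.
Convert to SI units:
  E = 205 GPa = 2.05 × 10¹¹ Pa
Substitute:
  k = (0.00733 × (2.05 × 10¹¹)) / 2.85
  k = 5.272 × 10⁸ N/m
Convert: k = 5.272 × 10⁸ N/m = 527.2 MN/m
Final answer: k = 527.2 MN/m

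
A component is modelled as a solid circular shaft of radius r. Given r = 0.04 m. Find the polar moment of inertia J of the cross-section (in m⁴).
Model: a solid circular shaft of radius r, so J = (π·r^4) / 2.
Substitute:
  J = (π × 0.04^4) / 2
  J = 4.021 × 10⁻⁶ m⁴
Final answer: J = 4.021 × 10⁻⁶ m⁴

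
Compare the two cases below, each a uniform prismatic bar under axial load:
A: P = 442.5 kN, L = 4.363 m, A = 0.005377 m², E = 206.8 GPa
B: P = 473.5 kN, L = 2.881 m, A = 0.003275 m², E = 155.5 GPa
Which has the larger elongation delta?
Model: a uniform prismatic bar under axial load, so delta = (P·L) / (A·E) (SI units).
  A: delta = (442500 × 4.363) / (0.005377 × (2.068 × 10¹¹)) = 0.001736 m = 1.736 mm
  B: delta = (473500 × 2.881) / (0.003275 × (1.555 × 10¹¹)) = 0.002679 m = 2.679 mm
2.679 mm > 1.736 mm, so B is larger.
Final answer: B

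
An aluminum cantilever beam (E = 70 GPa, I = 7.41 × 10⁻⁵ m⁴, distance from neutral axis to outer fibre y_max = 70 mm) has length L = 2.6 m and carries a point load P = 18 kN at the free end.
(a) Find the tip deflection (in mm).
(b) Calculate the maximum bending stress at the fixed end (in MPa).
(a) Tip deflection of a cantilever with an end point load: δ = P·L^3 / (3·E·I). Convert P = 18 kN = 18000 N, E = 70 GPa = 7 × 10¹⁰ Pa.
  δ = (18000 × 2.6^3) / (3 × (7 × 10¹⁰) × (7.41 × 10⁻⁵)) = 0.02033 m = 20.33 mm
(b) Maximum bending moment at the fixed end: M = P·L = 18000 × 2.6 = 46800 N·m. Convert y_max = 70 mm = 0.07 m.
  σ = M·y_max / I = (46800 × 0.07) / (7.41 × 10⁻⁵) = 4.421 × 10⁷ Pa = 44.21 MPa
Final answer: (a) δ = 20.33 mm, (b) σ = 44.21 MPa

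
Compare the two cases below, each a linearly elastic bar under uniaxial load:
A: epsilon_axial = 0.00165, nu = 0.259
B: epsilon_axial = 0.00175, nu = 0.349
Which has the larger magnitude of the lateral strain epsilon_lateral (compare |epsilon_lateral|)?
Model: a linearly elastic bar under uniaxial load, so epsilon_lateral = -nu·epsilon_axial (SI units).
  A: epsilon_lateral = -(0.259 × 0.00165) = -0.0004274
  B: epsilon_lateral = -(0.349 × 0.00175) = -0.0006107
|epsilon_lateral|: A = 0.0004274, B = 0.0006107, so B is larger in magnitude.
Final answer: B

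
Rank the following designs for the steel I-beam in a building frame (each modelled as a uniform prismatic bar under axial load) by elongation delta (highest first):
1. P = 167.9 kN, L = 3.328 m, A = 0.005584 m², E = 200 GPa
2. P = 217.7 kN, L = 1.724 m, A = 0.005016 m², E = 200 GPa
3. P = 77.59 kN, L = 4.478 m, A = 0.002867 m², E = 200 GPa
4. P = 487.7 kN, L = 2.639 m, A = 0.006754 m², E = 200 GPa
Model: a uniform prismatic bar under axial load, so delta = (P·L) / (A·E) (SI units).
  Case 1: delta = (167900 × 3.328) / (0.005584 × (2 × 10¹¹)) = 0.0005003 m = 0.5003 mm
  Case 2: delta = (217700 × 1.724) / (0.005016 × (2 × 10¹¹)) = 0.0003741 m = 0.3741 mm
  Case 3: delta = (77590 × 4.478) / (0.002867 × (2 × 10¹¹)) = 0.0006059 m = 0.6059 mm
  Case 4: delta = (487700 × 2.639) / (0.006754 × (2 × 10¹¹)) = 0.0009528 m = 0.9528 mm
Ordering: 0.9528 mm (case 4) > 0.6059 mm (case 3) > 0.5003 mm (case 1) > 0.3741 mm (case 2)
Final answer: 4, 3, 1, 2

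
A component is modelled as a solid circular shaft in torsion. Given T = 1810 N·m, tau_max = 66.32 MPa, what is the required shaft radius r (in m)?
Model: a solid circular shaft in torsion, so tau_max = (2·T) / (π·r^3).
Solve for r: r = ((2·T) / (π·tau_max))^(1/3).
Convert to SI units:
  tau_max = 66.32 MPa = 6.632 × 10⁷ Pa
Substitute:
  r = ((2 × 1810) / (π × (6.632 × 10⁷)))^(1/3)
  r = 0.0259 m
Final answer: r = 0.0259 m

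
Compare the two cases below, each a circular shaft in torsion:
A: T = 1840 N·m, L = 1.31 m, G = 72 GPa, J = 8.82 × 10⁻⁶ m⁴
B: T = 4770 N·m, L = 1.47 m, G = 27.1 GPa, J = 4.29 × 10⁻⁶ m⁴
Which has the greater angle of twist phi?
Model: a circular shaft in torsion, so phi = (T·L) / (G·J) (SI units).
  A: phi = (1840 × 1.31) / ((7.2 × 10¹⁰) × (8.82 × 10⁻⁶)) = 0.003796 rad = 0.2175°
  B: phi = (4770 × 1.47) / ((2.71 × 10¹⁰) × (4.29 × 10⁻⁶)) = 0.06031 rad = 3.456°
3.456° > 0.2175°, so B is larger.
Final answer: B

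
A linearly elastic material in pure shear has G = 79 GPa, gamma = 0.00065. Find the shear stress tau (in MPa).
Model: a linearly elastic material in pure shear, so tau = G·gamma.
Convert to SI units:
  G = 79 GPa = 7.9 × 10¹⁰ Pa
Substitute:
  tau = (7.9 × 10¹⁰) × 0.00065
  tau = 5.135 × 10⁷ Pa
Convert: tau = 5.135 × 10⁷ Pa = 51.35 MPa
Final answer: tau = 51.35 MPa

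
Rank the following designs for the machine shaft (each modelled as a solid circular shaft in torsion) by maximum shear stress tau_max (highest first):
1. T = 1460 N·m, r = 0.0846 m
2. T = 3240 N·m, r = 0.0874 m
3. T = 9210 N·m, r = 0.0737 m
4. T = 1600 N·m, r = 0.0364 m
Model: a solid circular shaft in torsion, so tau_max = (2·T) / (π·r^3) (SI units).
  Case 1: tau_max = (2 × 1460) / (π × 0.0846^3) = 1.535 × 10⁶ Pa = 1.535 MPa
  Case 2: tau_max = (2 × 3240) / (π × 0.0874^3) = 3.09 × 10⁶ Pa = 3.09 MPa
  Case 3: tau_max = (2 × 9210) / (π × 0.0737^3) = 1.465 × 10⁷ Pa = 14.65 MPa
  Case 4: tau_max = (2 × 1600) / (π × 0.0364^3) = 2.112 × 10⁷ Pa = 21.12 MPa
Ordering: 21.12 MPa (case 4) > 14.65 MPa (case 3) > 3.09 MPa (case 2) > 1.535 MPa (case 1)
Final answer: 4, 3, 2, 1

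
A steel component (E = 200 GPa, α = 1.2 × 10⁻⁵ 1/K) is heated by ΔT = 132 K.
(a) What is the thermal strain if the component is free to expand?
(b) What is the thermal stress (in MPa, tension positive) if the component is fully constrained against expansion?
(a) Free thermal strain ε_th = α·ΔT = (1.2 × 10⁻⁵) × 132 = 0.001584
(b) Fully constrained, the expansion is suppressed, so σ = -E·α·ΔT. Convert E = 200 GPa = 2 × 10¹¹ Pa.
  σ = -(2 × 10¹¹) × (1.2 × 10⁻⁵) × 132 = -3.168 × 10⁸ Pa = -316.8 MPa (compressive)
Final answer: (a) ε_th = 0.001584, (b) σ = -316.8 MPa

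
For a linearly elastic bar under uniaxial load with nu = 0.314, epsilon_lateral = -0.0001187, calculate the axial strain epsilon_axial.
Model: a linearly elastic bar under uniaxial load, so epsilon_lateral = -nu·epsilon_axial.
Solve for epsilon_axial: epsilon_axial = -epsilon_lateral / nu.
Substitute:
  epsilon_axial = -(-0.0001187) / 0.314
  epsilon_axial = 0.000378
Final answer: epsilon_axial = 0.000378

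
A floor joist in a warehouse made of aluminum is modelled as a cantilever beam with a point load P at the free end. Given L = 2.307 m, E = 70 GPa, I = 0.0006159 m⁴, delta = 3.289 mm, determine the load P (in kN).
Model: a cantilever beam with a point load P at the free end, so delta = (P·L^3) / (3·E·I).
Solve for P: P = (3·delta·E·I) / L^3.
Convert to SI units:
  E = 70 GPa = 7 × 10¹⁰ Pa
  delta = 3.289 mm = 0.003289 m
Substitute:
  P = (3 × 0.003289 × (7 × 10¹⁰) × 0.0006159) / 2.307^3
  P = 34650 N
Convert: P = 34650 N = 34.65 kN
Final answer: P = 34.65 kN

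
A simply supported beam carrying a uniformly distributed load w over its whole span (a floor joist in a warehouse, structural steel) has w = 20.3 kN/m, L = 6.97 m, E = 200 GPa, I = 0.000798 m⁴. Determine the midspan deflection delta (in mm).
Model: a simply supported beam carrying a uniformly distributed load w over its whole span, so delta = (5·w·L^4) / (384·E·I).
Convert to SI units:
  w = 20.3 kN/m = 20300 N/m
  E = 200 GPa = 2 × 10¹¹ Pa
Substitute:
  delta = (5 × 20300 × 6.97^4) / (384 × (2 × 10¹¹) × 0.000798)
  delta = 0.003909 m
Convert: delta = 0.003909 m = 3.909 mm
Final answer: delta = 3.909 mm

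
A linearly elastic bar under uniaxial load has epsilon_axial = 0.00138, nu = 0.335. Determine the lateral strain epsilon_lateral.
Model: a linearly elastic bar under uniaxial load, so epsilon_lateral = -nu·epsilon_axial.
Substitute:
  epsilon_lateral = -(0.335 × 0.00138)
  epsilon_lateral = -0.0004623
Final answer: epsilon_lateral = -0.0004623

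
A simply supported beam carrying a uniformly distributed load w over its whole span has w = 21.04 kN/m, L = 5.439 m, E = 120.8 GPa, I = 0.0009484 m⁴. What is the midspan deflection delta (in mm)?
Model: a simply supported beam carrying a uniformly distributed load w over its whole span, so delta = (5·w·L^4) / (384·E·I).
Convert to SI units:
  w = 21.04 kN/m = 21040 N/m
  E = 120.8 GPa = 1.208 × 10¹¹ Pa
Substitute:
  delta = (5 × 21040 × 5.439^4) / (384 × (1.208 × 10¹¹) × 0.0009484)
  delta = 0.002093 m
Convert: delta = 0.002093 m = 2.093 mm
Final answer: delta = 2.093 mm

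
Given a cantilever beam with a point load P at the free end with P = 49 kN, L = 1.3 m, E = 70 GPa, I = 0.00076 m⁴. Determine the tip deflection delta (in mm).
Model: a cantilever beam with a point load P at the free end, so delta = (P·L^3) / (3·E·I).
Convert to SI units:
  P = 49 kN = 49000 N
  E = 70 GPa = 7 × 10¹⁰ Pa
Substitute:
  delta = (49000 × 1.3^3) / (3 × (7 × 10¹⁰) × 0.00076)
  delta = 0.0006745 m
Convert: delta = 0.0006745 m = 0.6745 mm
Final answer: delta = 0.6745 mm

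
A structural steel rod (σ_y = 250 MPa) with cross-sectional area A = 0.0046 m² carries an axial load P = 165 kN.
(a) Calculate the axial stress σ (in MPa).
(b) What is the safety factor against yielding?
(a) Axial stress σ = P/A. Convert P = 165 kN = 165000 N.
  σ = 165000 / 0.0046 = 3.587 × 10⁷ Pa = 35.87 MPa
(b) Safety factor SF = σ_y/σ = 250 / 35.87 = 6.97
Final answer: (a) σ = 35.87 MPa, (b) SF = 6.97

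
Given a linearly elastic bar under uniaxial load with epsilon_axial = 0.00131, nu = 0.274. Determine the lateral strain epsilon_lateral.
Model: a linearly elastic bar under uniaxial load, so epsilon_lateral = -nu·epsilon_axial.
Substitute:
  epsilon_lateral = -(0.274 × 0.00131)
  epsilon_lateral = -0.0003589
Final answer: epsilon_lateral = -0.0003589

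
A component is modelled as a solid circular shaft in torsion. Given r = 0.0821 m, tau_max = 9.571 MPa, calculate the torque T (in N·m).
Model: a solid circular shaft in torsion, so tau_max = (2·T) / (π·r^3).
Solve for T: T = (π·tau_max·r^3) / 2.
Convert to SI units:
  tau_max = 9.571 MPa = 9.571 × 10⁶ Pa
Substitute:
  T = (π × (9.571 × 10⁶) × 0.0821^3) / 2
  T = 8320 N·m
Final answer: T = 8320 N·m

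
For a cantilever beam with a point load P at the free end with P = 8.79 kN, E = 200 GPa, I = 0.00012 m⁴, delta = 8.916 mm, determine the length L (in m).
Model: a cantilever beam with a point load P at the free end, so delta = (P·L^3) / (3·E·I).
Solve for L: L = ((3·delta·E·I) / P)^(1/3).
Convert to SI units:
  P = 8.79 kN = 8790 N
  E = 200 GPa = 2 × 10¹¹ Pa
  delta = 8.916 mm = 0.008916 m
Substitute:
  L = ((3 × 0.008916 × (2 × 10¹¹) × 0.00012) / 8790)^(1/3)
  L = 4.18 m
Final answer: L = 4.18 m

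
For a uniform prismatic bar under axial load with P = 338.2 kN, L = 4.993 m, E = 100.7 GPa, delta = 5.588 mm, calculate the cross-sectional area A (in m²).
Model: a uniform prismatic bar under axial load, so delta = (P·L) / (A·E).
Solve for A: A = (P·L) / (delta·E).
Convert to SI units:
  P = 338.2 kN = 338200 N
  E = 100.7 GPa = 1.007 × 10¹¹ Pa
  delta = 5.588 mm = 0.005588 m
Substitute:
  A = (338200 × 4.993) / (0.005588 × (1.007 × 10¹¹))
  A = 0.003001 m²
Final answer: A = 0.003001 m²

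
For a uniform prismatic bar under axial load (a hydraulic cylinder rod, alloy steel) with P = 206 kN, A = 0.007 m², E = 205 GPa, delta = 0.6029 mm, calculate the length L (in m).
Model: a uniform prismatic bar under axial load, so delta = (P·L) / (A·E).
Solve for L: L = (delta·A·E) / P.
Convert to SI units:
  P = 206 kN = 206000 N
  E = 205 GPa = 2.05 × 10¹¹ Pa
  delta = 0.6029 mm = 0.0006029 m
Substitute:
  L = (0.0006029 × 0.007 × (2.05 × 10¹¹)) / 206000
  L = 4.2 m
Final answer: L = 4.2 m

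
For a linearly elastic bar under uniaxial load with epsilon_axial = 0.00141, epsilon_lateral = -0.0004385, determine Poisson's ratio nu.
Model: a linearly elastic bar under uniaxial load, so epsilon_lateral = -nu·epsilon_axial.
Solve for nu: nu = -epsilon_lateral / epsilon_axial.
Substitute:
  nu = -(-0.0004385) / 0.00141
  nu = 0.311
Final answer: nu = 0.311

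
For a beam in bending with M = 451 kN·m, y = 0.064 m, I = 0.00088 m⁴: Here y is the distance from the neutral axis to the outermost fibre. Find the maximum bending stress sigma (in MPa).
Model: a beam in bending, so sigma = (M·y) / I.
Convert to SI units:
  M = 451 kN·m = 451000 N·m
Substitute:
  sigma = (451000 × 0.064) / 0.00088
  sigma = 3.28 × 10⁷ Pa
Convert: sigma = 3.28 × 10⁷ Pa = 32.8 MPa
Final answer: sigma = 32.8 MPa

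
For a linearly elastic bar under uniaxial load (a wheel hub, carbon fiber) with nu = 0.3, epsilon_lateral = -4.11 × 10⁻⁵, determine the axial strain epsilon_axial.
Model: a linearly elastic bar under uniaxial load, so epsilon_lateral = -nu·epsilon_axial.
Solve for epsilon_axial: epsilon_axial = -epsilon_lateral / nu.
Substitute:
  epsilon_axial = -(-4.11 × 10⁻⁵) / 0.3
  epsilon_axial = 0.000137
Final answer: epsilon_axial = 0.000137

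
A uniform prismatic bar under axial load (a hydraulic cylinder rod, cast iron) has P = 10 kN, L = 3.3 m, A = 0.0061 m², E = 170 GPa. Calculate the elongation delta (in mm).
Model: a uniform prismatic bar under axial load, so delta = (P·L) / (A·E).
Convert to SI units:
  P = 10 kN = 10000 N
  E = 170 GPa = 1.7 × 10¹¹ Pa
Substitute:
  delta = (10000 × 3.3) / (0.0061 × (1.7 × 10¹¹))
  delta = 3.182 × 10⁻⁵ m
Convert: delta = 3.182 × 10⁻⁵ m = 0.03182 mm
Final answer: delta = 0.03182 mm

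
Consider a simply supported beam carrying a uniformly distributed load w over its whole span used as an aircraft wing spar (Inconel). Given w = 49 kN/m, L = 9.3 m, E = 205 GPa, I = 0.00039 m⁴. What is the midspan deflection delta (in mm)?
Model: a simply supported beam carrying a uniformly distributed load w over its whole span, so delta = (5·w·L^4) / (384·E·I).
Convert to SI units:
  w = 49 kN/m = 49000 N/m
  E = 205 GPa = 2.05 × 10¹¹ Pa
Substitute:
  delta = (5 × 49000 × 9.3^4) / (384 × (2.05 × 10¹¹) × 0.00039)
  delta = 0.0597 m
Convert: delta = 0.0597 m = 59.7 mm
Final answer: delta = 59.7 mm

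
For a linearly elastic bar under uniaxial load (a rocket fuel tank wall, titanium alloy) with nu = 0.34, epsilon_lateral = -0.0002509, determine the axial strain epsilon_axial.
Model: a linearly elastic bar under uniaxial load, so epsilon_lateral = -nu·epsilon_axial.
Solve for epsilon_axial: epsilon_axial = -epsilon_lateral / nu.
Substitute:
  epsilon_axial = -(-0.0002509) / 0.34
  epsilon_axial = 0.0007379
Final answer: epsilon_axial = 0.0007379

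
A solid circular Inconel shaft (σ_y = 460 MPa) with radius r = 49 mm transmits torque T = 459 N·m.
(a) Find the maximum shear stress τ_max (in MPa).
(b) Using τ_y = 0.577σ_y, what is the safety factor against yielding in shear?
(a) For a solid circular shaft, τ_max = T·r/J with J = π·r^4/2, i.e. τ_max = 2·T / (π·r^3). Convert r = 49 mm = 0.049 m.
  τ_max = (2 × 459) / (π × 0.049^3) = 2.484 × 10⁶ Pa = 2.484 MPa
(b) τ_y = 0.577 × 460 = 265.42 MPa
  SF = τ_y/τ_max = 265.42 / 2.484 = 106.9
Final answer: (a) τ_max = 2.484 MPa, (b) SF = 106.9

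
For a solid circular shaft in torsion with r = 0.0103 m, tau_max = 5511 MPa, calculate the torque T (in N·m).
Model: a solid circular shaft in torsion, so tau_max = (2·T) / (π·r^3).
Solve for T: T = (π·tau_max·r^3) / 2.
Convert to SI units:
  tau_max = 5511 MPa = 5.511 × 10⁹ Pa
Substitute:
  T = (π × (5.511 × 10⁹) × 0.0103^3) / 2
  T = 9459 N·m
Final answer: T = 9459 N·m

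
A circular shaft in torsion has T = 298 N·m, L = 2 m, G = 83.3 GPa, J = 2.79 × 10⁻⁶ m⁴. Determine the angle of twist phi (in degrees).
Model: a circular shaft in torsion, so phi = (T·L) / (G·J).
Convert to SI units:
  G = 83.3 GPa = 8.33 × 10¹⁰ Pa
Substitute:
  phi = (298 × 2) / ((8.33 × 10¹⁰) × (2.79 × 10⁻⁶))
  phi = 0.002564 rad
Convert to degrees: phi = 0.002564 × 180/π = 0.1469°
Final answer: phi = 0.1469°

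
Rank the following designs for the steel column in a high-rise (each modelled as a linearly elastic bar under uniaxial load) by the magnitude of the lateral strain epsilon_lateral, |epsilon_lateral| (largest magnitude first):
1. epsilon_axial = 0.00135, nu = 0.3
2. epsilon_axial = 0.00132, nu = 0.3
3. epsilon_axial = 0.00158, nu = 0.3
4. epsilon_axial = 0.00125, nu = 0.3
Model: a linearly elastic bar under uniaxial load, so epsilon_lateral = -nu·epsilon_axial (SI units).
  Case 1: epsilon_lateral = -(0.3 × 0.00135) = -0.000405
  Case 2: epsilon_lateral = -(0.3 × 0.00132) = -0.000396
  Case 3: epsilon_lateral = -(0.3 × 0.00158) = -0.000474
  Case 4: epsilon_lateral = -(0.3 × 0.00125) = -0.000375
Ordering by |epsilon_lateral|: 0.000474 (case 3) > 0.000405 (case 1) > 0.000396 (case 2) > 0.000375 (case 4)
Final answer: 3, 1, 2, 4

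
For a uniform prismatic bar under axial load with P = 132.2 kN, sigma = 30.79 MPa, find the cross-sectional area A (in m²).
Model: a uniform prismatic bar under axial load, so sigma = P / A.
Solve for A: A = P / sigma.
Convert to SI units:
  P = 132.2 kN = 132200 N
  sigma = 30.79 MPa = 3.079 × 10⁷ Pa
Substitute:
  A = 132200 / (3.079 × 10⁷)
  A = 0.004294 m²
Final answer: A = 0.004294 m²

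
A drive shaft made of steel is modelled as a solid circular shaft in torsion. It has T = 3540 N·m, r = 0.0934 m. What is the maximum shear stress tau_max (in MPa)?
Model: a solid circular shaft in torsion, so tau_max = (2·T) / (π·r^3).
Substitute:
  tau_max = (2 × 3540) / (π × 0.0934^3)
  tau_max = 2.766 × 10⁶ Pa
Convert: tau_max = 2.766 × 10⁶ Pa = 2.766 MPa
Final answer: tau_max = 2.766 MPa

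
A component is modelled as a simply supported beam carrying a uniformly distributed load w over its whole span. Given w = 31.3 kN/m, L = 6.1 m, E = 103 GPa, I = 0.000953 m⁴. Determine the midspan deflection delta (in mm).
Model: a simply supported beam carrying a uniformly distributed load w over its whole span, so delta = (5·w·L^4) / (384·E·I).
Convert to SI units:
  w = 31.3 kN/m = 31300 N/m
  E = 103 GPa = 1.03 × 10¹¹ Pa
Substitute:
  delta = (5 × 31300 × 6.1^4) / (384 × (1.03 × 10¹¹) × 0.000953)
  delta = 0.005749 m
Convert: delta = 0.005749 m = 5.749 mm
Final answer: delta = 5.749 mm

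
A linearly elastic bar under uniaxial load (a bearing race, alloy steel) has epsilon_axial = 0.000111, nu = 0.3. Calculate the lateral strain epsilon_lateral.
Model: a linearly elastic bar under uniaxial load, so epsilon_lateral = -nu·epsilon_axial.
Substitute:
  epsilon_lateral = -(0.3 × 0.000111)
  epsilon_lateral = -3.33 × 10⁻⁵
Final answer: epsilon_lateral = -3.33 × 10⁻⁵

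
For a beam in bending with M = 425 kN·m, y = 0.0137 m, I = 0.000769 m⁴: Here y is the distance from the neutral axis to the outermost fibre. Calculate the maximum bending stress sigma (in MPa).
Model: a beam in bending, so sigma = (M·y) / I.
Convert to SI units:
  M = 425 kN·m = 425000 N·m
Substitute:
  sigma = (425000 × 0.0137) / 0.000769
  sigma = 7.572 × 10⁶ Pa
Convert: sigma = 7.572 × 10⁶ Pa = 7.572 MPa
Final answer: sigma = 7.572 MPa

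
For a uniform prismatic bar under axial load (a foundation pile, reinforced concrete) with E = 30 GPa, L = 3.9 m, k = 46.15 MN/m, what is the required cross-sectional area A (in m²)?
Model: a uniform prismatic bar under axial load, so k = (A·E) / L.
Solve for A: A = (k·L) / E.
Convert to SI units:
  E = 30 GPa = 3 × 10¹⁰ Pa
  k = 46.15 MN/m = 4.615 × 10⁷ N/m
Substitute:
  A = ((4.615 × 10⁷) × 3.9) / (3 × 10¹⁰)
  A = 0.005999 m²
Final answer: A = 0.005999 m²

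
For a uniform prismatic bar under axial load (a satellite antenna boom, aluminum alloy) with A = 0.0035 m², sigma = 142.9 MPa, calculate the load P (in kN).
Model: a uniform prismatic bar under axial load, so sigma = P / A.
Solve for P: P = sigma·A.
Convert to SI units:
  sigma = 142.9 MPa = 1.429 × 10⁸ Pa
Substitute:
  P = (1.429 × 10⁸) × 0.0035
  P = 500200 N
Convert: P = 500200 N = 500.2 kN
Final answer: P = 500.2 kN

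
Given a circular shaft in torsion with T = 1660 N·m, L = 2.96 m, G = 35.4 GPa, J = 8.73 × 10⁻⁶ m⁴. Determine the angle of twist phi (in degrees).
Model: a circular shaft in torsion, so phi = (T·L) / (G·J).
Convert to SI units:
  G = 35.4 GPa = 3.54 × 10¹⁰ Pa
Substitute:
  phi = (1660 × 2.96) / ((3.54 × 10¹⁰) × (8.73 × 10⁻⁶))
  phi = 0.0159 rad
Convert to degrees: phi = 0.0159 × 180/π = 0.911°
Final answer: phi = 0.911°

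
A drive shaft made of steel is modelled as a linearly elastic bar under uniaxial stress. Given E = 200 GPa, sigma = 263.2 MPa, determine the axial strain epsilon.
Model: a linearly elastic bar under uniaxial stress, so sigma = E·epsilon.
Solve for epsilon: epsilon = sigma / E.
Convert to SI units:
  E = 200 GPa = 2 × 10¹¹ Pa
  sigma = 263.2 MPa = 2.632 × 10⁸ Pa
Substitute:
  epsilon = (2.632 × 10⁸) / (2 × 10¹¹)
  epsilon = 0.001316
Final answer: epsilon = 0.001316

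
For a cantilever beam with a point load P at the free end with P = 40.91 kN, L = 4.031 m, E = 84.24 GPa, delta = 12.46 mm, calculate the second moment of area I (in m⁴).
Model: a cantilever beam with a point load P at the free end, so delta = (P·L^3) / (3·E·I).
Solve for I: I = (P·L^3) / (3·delta·E).
Convert to SI units:
  P = 40.91 kN = 40910 N
  E = 84.24 GPa = 8.424 × 10¹⁰ Pa
  delta = 12.46 mm = 0.01246 m
Substitute:
  I = (40910 × 4.031^3) / (3 × 0.01246 × (8.424 × 10¹⁰))
  I = 0.000851 m⁴
Final answer: I = 0.000851 m⁴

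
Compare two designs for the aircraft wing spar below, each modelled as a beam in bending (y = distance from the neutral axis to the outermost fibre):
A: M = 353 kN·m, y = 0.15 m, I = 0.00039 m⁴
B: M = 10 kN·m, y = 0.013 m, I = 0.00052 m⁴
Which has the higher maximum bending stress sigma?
Model: a beam in bending (y = distance from the neutral axis to the outermost fibre), so sigma = (M·y) / I (SI units).
  A: sigma = (353000 × 0.15) / 0.00039 = 1.358 × 10⁸ Pa = 135.8 MPa
  B: sigma = (10000 × 0.013) / 0.00052 = 250000 Pa = 0.25 MPa
135.8 MPa > 0.25 MPa, so A is larger.
Final answer: A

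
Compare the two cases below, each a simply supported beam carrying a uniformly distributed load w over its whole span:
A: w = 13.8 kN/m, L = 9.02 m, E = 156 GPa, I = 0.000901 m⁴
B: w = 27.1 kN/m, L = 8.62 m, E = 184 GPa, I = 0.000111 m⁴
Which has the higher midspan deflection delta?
Model: a simply supported beam carrying a uniformly distributed load w over its whole span, so delta = (5·w·L^4) / (384·E·I) (SI units).
  A: delta = (5 × 13800 × 9.02^4) / (384 × (1.56 × 10¹¹) × 0.000901) = 0.008462 m = 8.462 mm
  B: delta = (5 × 27100 × 8.62^4) / (384 × (1.84 × 10¹¹) × 0.000111) = 0.09539 m = 95.39 mm
95.39 mm > 8.462 mm, so B is larger.
Final answer: B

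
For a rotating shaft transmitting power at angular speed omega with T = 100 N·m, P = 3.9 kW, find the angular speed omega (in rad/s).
Model: a rotating shaft transmitting power at angular speed omega, so P = T·omega.
Solve for omega: omega = P / T.
Convert to SI units:
  P = 3.9 kW = 3900 W
Substitute:
  omega = 3900 / 100
  omega = 39 rad/s
Final answer: omega = 39 rad/s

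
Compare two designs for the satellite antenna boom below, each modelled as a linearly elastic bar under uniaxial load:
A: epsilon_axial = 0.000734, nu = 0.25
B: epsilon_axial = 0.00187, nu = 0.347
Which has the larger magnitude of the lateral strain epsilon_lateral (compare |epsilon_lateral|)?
Model: a linearly elastic bar under uniaxial load, so epsilon_lateral = -nu·epsilon_axial (SI units).
  A: epsilon_lateral = -(0.25 × 0.000734) = -0.0001835
  B: epsilon_lateral = -(0.347 × 0.00187) = -0.0006489
|epsilon_lateral|: A = 0.0001835, B = 0.0006489, so B is larger in magnitude.
Final answer: B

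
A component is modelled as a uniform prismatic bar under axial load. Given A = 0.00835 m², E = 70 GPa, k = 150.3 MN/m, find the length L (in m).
Model: a uniform prismatic bar under axial load, so k = (A·E) / L.
Solve for L: L = (A·E) / k.
Convert to SI units:
  E = 70 GPa = 7 × 10¹⁰ Pa
  k = 150.3 MN/m = 1.503 × 10⁸ N/m
Substitute:
  L = (0.00835 × (7 × 10¹⁰)) / (1.503 × 10⁸)
  L = 3.889 m
Final answer: L = 3.889 m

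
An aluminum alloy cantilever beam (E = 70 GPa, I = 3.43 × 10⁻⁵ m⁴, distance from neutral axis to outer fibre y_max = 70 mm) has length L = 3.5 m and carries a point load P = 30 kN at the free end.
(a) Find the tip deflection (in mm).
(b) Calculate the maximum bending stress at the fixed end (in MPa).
(a) Tip deflection of a cantilever with an end point load: δ = P·L^3 / (3·E·I). Convert P = 30 kN = 30000 N, E = 70 GPa = 7 × 10¹⁰ Pa.
  δ = (30000 × 3.5^3) / (3 × (7 × 10¹⁰) × (3.43 × 10⁻⁵)) = 0.1786 m = 178.6 mm
(b) Maximum bending moment at the fixed end: M = P·L = 30000 × 3.5 = 105000 N·m. Convert y_max = 70 mm = 0.07 m.
  σ = M·y_max / I = (105000 × 0.07) / (3.43 × 10⁻⁵) = 2.143 × 10⁸ Pa = 214.3 MPa
Final answer: (a) δ = 178.6 mm, (b) σ = 214.3 MPa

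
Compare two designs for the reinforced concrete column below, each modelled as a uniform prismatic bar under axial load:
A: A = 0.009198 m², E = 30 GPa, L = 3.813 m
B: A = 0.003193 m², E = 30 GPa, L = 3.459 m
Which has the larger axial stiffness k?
Model: a uniform prismatic bar under axial load, so k = (A·E) / L (SI units).
  A: k = (0.009198 × (3 × 10¹⁰)) / 3.813 = 7.237 × 10⁷ N/m = 72.37 MN/m
  B: k = (0.003193 × (3 × 10¹⁰)) / 3.459 = 2.769 × 10⁷ N/m = 27.69 MN/m
72.37 MN/m > 27.69 MN/m, so A is larger.
Final answer: A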